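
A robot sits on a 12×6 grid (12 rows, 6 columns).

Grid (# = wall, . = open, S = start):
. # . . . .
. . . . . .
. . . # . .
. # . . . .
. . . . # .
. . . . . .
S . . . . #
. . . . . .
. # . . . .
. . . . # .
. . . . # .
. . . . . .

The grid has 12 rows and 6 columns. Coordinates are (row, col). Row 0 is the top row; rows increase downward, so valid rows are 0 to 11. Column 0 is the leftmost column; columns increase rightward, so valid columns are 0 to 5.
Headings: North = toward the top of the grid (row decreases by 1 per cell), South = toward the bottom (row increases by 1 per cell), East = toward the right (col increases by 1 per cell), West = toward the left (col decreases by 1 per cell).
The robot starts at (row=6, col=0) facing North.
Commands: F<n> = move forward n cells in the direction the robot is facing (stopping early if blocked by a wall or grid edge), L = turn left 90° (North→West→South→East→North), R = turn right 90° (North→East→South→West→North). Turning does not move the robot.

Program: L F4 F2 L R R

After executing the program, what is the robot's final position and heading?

Answer: Final position: (row=6, col=0), facing North

Derivation:
Start: (row=6, col=0), facing North
  L: turn left, now facing West
  F4: move forward 0/4 (blocked), now at (row=6, col=0)
  F2: move forward 0/2 (blocked), now at (row=6, col=0)
  L: turn left, now facing South
  R: turn right, now facing West
  R: turn right, now facing North
Final: (row=6, col=0), facing North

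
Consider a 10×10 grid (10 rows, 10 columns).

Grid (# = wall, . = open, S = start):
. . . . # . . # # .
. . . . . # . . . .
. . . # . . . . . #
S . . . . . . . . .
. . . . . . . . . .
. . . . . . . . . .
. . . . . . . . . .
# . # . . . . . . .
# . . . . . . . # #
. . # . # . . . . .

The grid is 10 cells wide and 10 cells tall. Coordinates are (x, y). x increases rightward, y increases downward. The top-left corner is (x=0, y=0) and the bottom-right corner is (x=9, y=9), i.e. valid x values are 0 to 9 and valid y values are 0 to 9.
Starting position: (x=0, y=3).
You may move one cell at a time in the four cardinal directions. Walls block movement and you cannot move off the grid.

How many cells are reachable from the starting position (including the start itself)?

BFS flood-fill from (x=0, y=3):
  Distance 0: (x=0, y=3)
  Distance 1: (x=0, y=2), (x=1, y=3), (x=0, y=4)
  Distance 2: (x=0, y=1), (x=1, y=2), (x=2, y=3), (x=1, y=4), (x=0, y=5)
  Distance 3: (x=0, y=0), (x=1, y=1), (x=2, y=2), (x=3, y=3), (x=2, y=4), (x=1, y=5), (x=0, y=6)
  Distance 4: (x=1, y=0), (x=2, y=1), (x=4, y=3), (x=3, y=4), (x=2, y=5), (x=1, y=6)
  Distance 5: (x=2, y=0), (x=3, y=1), (x=4, y=2), (x=5, y=3), (x=4, y=4), (x=3, y=5), (x=2, y=6), (x=1, y=7)
  Distance 6: (x=3, y=0), (x=4, y=1), (x=5, y=2), (x=6, y=3), (x=5, y=4), (x=4, y=5), (x=3, y=6), (x=1, y=8)
  Distance 7: (x=6, y=2), (x=7, y=3), (x=6, y=4), (x=5, y=5), (x=4, y=6), (x=3, y=7), (x=2, y=8), (x=1, y=9)
  Distance 8: (x=6, y=1), (x=7, y=2), (x=8, y=3), (x=7, y=4), (x=6, y=5), (x=5, y=6), (x=4, y=7), (x=3, y=8), (x=0, y=9)
  Distance 9: (x=6, y=0), (x=7, y=1), (x=8, y=2), (x=9, y=3), (x=8, y=4), (x=7, y=5), (x=6, y=6), (x=5, y=7), (x=4, y=8), (x=3, y=9)
  Distance 10: (x=5, y=0), (x=8, y=1), (x=9, y=4), (x=8, y=5), (x=7, y=6), (x=6, y=7), (x=5, y=8)
  Distance 11: (x=9, y=1), (x=9, y=5), (x=8, y=6), (x=7, y=7), (x=6, y=8), (x=5, y=9)
  Distance 12: (x=9, y=0), (x=9, y=6), (x=8, y=7), (x=7, y=8), (x=6, y=9)
  Distance 13: (x=9, y=7), (x=7, y=9)
  Distance 14: (x=8, y=9)
  Distance 15: (x=9, y=9)
Total reachable: 87 (grid has 87 open cells total)

Answer: Reachable cells: 87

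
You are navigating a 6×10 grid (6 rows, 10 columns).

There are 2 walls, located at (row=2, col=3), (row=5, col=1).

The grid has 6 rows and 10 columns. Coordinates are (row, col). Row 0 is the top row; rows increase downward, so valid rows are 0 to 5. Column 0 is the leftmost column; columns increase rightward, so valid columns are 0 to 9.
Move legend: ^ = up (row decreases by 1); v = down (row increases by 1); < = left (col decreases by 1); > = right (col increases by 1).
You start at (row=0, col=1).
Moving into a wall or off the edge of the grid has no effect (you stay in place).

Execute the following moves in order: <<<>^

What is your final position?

Answer: Final position: (row=0, col=1)

Derivation:
Start: (row=0, col=1)
  < (left): (row=0, col=1) -> (row=0, col=0)
  < (left): blocked, stay at (row=0, col=0)
  < (left): blocked, stay at (row=0, col=0)
  > (right): (row=0, col=0) -> (row=0, col=1)
  ^ (up): blocked, stay at (row=0, col=1)
Final: (row=0, col=1)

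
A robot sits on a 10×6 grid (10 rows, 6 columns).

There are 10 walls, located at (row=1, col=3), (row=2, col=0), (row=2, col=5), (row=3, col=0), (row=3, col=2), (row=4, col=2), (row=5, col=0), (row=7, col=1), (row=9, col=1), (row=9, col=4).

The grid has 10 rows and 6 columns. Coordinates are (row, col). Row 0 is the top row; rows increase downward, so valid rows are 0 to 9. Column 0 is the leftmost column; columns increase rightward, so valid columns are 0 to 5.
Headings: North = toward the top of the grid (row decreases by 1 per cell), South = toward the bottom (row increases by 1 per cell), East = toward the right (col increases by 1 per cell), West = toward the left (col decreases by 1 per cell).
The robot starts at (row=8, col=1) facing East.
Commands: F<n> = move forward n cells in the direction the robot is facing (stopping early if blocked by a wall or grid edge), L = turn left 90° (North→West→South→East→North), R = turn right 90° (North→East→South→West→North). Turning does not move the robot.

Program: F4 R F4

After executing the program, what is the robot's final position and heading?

Answer: Final position: (row=9, col=5), facing South

Derivation:
Start: (row=8, col=1), facing East
  F4: move forward 4, now at (row=8, col=5)
  R: turn right, now facing South
  F4: move forward 1/4 (blocked), now at (row=9, col=5)
Final: (row=9, col=5), facing South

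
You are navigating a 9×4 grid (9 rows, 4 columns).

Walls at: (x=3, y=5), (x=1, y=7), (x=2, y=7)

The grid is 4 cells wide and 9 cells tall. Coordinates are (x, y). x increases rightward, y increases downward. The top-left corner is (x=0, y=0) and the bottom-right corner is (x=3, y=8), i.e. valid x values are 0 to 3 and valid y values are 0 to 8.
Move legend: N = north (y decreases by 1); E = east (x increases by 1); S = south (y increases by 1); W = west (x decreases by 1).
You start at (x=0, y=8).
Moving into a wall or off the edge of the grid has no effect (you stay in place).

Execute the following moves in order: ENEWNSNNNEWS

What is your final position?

Start: (x=0, y=8)
  E (east): (x=0, y=8) -> (x=1, y=8)
  N (north): blocked, stay at (x=1, y=8)
  E (east): (x=1, y=8) -> (x=2, y=8)
  W (west): (x=2, y=8) -> (x=1, y=8)
  N (north): blocked, stay at (x=1, y=8)
  S (south): blocked, stay at (x=1, y=8)
  [×3]N (north): blocked, stay at (x=1, y=8)
  E (east): (x=1, y=8) -> (x=2, y=8)
  W (west): (x=2, y=8) -> (x=1, y=8)
  S (south): blocked, stay at (x=1, y=8)
Final: (x=1, y=8)

Answer: Final position: (x=1, y=8)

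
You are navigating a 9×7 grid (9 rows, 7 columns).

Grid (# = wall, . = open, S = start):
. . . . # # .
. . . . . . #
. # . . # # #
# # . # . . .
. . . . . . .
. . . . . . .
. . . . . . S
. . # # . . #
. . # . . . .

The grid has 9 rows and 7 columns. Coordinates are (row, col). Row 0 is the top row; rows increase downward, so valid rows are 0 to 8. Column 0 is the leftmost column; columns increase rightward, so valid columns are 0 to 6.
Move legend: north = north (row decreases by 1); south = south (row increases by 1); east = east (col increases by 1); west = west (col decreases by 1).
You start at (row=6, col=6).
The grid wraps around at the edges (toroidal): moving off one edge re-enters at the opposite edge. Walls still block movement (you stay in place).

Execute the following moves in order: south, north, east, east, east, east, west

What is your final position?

Start: (row=6, col=6)
  south (south): blocked, stay at (row=6, col=6)
  north (north): (row=6, col=6) -> (row=5, col=6)
  east (east): (row=5, col=6) -> (row=5, col=0)
  east (east): (row=5, col=0) -> (row=5, col=1)
  east (east): (row=5, col=1) -> (row=5, col=2)
  east (east): (row=5, col=2) -> (row=5, col=3)
  west (west): (row=5, col=3) -> (row=5, col=2)
Final: (row=5, col=2)

Answer: Final position: (row=5, col=2)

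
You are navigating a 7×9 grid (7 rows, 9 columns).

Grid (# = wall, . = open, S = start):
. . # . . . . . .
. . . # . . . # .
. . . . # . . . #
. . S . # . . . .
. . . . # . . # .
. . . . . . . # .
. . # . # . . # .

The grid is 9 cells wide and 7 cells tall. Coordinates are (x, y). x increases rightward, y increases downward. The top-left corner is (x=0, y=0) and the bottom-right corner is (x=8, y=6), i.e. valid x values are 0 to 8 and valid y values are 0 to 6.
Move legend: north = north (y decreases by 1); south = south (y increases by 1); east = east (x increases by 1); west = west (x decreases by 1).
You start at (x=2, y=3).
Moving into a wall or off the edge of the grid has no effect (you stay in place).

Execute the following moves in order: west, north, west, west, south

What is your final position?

Answer: Final position: (x=0, y=3)

Derivation:
Start: (x=2, y=3)
  west (west): (x=2, y=3) -> (x=1, y=3)
  north (north): (x=1, y=3) -> (x=1, y=2)
  west (west): (x=1, y=2) -> (x=0, y=2)
  west (west): blocked, stay at (x=0, y=2)
  south (south): (x=0, y=2) -> (x=0, y=3)
Final: (x=0, y=3)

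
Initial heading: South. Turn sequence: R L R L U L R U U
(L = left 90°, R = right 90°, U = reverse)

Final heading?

Start: South
  R (right (90° clockwise)) -> West
  L (left (90° counter-clockwise)) -> South
  R (right (90° clockwise)) -> West
  L (left (90° counter-clockwise)) -> South
  U (U-turn (180°)) -> North
  L (left (90° counter-clockwise)) -> West
  R (right (90° clockwise)) -> North
  U (U-turn (180°)) -> South
  U (U-turn (180°)) -> North
Final: North

Answer: Final heading: North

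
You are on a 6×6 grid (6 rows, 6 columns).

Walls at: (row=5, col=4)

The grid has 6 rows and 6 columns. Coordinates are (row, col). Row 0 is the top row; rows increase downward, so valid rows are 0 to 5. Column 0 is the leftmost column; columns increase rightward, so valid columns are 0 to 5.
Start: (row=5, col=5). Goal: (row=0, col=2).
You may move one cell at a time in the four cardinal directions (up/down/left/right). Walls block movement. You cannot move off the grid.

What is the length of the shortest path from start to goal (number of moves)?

Answer: Shortest path length: 8

Derivation:
BFS from (row=5, col=5) until reaching (row=0, col=2):
  Distance 0: (row=5, col=5)
  Distance 1: (row=4, col=5)
  Distance 2: (row=3, col=5), (row=4, col=4)
  Distance 3: (row=2, col=5), (row=3, col=4), (row=4, col=3)
  Distance 4: (row=1, col=5), (row=2, col=4), (row=3, col=3), (row=4, col=2), (row=5, col=3)
  Distance 5: (row=0, col=5), (row=1, col=4), (row=2, col=3), (row=3, col=2), (row=4, col=1), (row=5, col=2)
  Distance 6: (row=0, col=4), (row=1, col=3), (row=2, col=2), (row=3, col=1), (row=4, col=0), (row=5, col=1)
  Distance 7: (row=0, col=3), (row=1, col=2), (row=2, col=1), (row=3, col=0), (row=5, col=0)
  Distance 8: (row=0, col=2), (row=1, col=1), (row=2, col=0)  <- goal reached here
One shortest path (8 moves): (row=5, col=5) -> (row=4, col=5) -> (row=4, col=4) -> (row=4, col=3) -> (row=4, col=2) -> (row=3, col=2) -> (row=2, col=2) -> (row=1, col=2) -> (row=0, col=2)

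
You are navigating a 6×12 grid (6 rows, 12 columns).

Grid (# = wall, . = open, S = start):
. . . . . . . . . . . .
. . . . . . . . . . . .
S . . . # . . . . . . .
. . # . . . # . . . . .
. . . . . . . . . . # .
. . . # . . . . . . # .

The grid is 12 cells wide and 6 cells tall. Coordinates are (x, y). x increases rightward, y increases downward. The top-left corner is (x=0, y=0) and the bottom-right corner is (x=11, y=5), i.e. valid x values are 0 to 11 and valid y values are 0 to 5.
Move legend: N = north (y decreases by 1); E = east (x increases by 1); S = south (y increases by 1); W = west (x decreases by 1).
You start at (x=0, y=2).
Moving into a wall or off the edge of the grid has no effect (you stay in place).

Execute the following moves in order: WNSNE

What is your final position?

Answer: Final position: (x=1, y=1)

Derivation:
Start: (x=0, y=2)
  W (west): blocked, stay at (x=0, y=2)
  N (north): (x=0, y=2) -> (x=0, y=1)
  S (south): (x=0, y=1) -> (x=0, y=2)
  N (north): (x=0, y=2) -> (x=0, y=1)
  E (east): (x=0, y=1) -> (x=1, y=1)
Final: (x=1, y=1)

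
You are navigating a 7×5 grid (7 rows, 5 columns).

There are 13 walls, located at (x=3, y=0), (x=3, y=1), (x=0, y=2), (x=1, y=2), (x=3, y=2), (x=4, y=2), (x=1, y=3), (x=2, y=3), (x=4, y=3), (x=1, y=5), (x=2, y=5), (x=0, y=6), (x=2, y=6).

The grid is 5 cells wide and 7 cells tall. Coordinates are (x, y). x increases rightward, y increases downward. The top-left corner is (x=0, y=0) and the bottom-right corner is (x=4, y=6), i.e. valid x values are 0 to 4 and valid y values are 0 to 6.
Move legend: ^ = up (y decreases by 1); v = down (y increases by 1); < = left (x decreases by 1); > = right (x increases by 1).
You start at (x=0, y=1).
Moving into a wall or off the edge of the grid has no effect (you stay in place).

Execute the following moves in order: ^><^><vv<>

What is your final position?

Start: (x=0, y=1)
  ^ (up): (x=0, y=1) -> (x=0, y=0)
  > (right): (x=0, y=0) -> (x=1, y=0)
  < (left): (x=1, y=0) -> (x=0, y=0)
  ^ (up): blocked, stay at (x=0, y=0)
  > (right): (x=0, y=0) -> (x=1, y=0)
  < (left): (x=1, y=0) -> (x=0, y=0)
  v (down): (x=0, y=0) -> (x=0, y=1)
  v (down): blocked, stay at (x=0, y=1)
  < (left): blocked, stay at (x=0, y=1)
  > (right): (x=0, y=1) -> (x=1, y=1)
Final: (x=1, y=1)

Answer: Final position: (x=1, y=1)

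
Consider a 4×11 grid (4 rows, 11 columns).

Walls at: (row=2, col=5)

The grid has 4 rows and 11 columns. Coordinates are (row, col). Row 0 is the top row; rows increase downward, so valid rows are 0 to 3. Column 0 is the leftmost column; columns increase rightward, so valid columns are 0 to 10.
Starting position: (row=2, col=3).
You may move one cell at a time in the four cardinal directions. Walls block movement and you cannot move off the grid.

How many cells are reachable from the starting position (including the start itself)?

Answer: Reachable cells: 43

Derivation:
BFS flood-fill from (row=2, col=3):
  Distance 0: (row=2, col=3)
  Distance 1: (row=1, col=3), (row=2, col=2), (row=2, col=4), (row=3, col=3)
  Distance 2: (row=0, col=3), (row=1, col=2), (row=1, col=4), (row=2, col=1), (row=3, col=2), (row=3, col=4)
  Distance 3: (row=0, col=2), (row=0, col=4), (row=1, col=1), (row=1, col=5), (row=2, col=0), (row=3, col=1), (row=3, col=5)
  Distance 4: (row=0, col=1), (row=0, col=5), (row=1, col=0), (row=1, col=6), (row=3, col=0), (row=3, col=6)
  Distance 5: (row=0, col=0), (row=0, col=6), (row=1, col=7), (row=2, col=6), (row=3, col=7)
  Distance 6: (row=0, col=7), (row=1, col=8), (row=2, col=7), (row=3, col=8)
  Distance 7: (row=0, col=8), (row=1, col=9), (row=2, col=8), (row=3, col=9)
  Distance 8: (row=0, col=9), (row=1, col=10), (row=2, col=9), (row=3, col=10)
  Distance 9: (row=0, col=10), (row=2, col=10)
Total reachable: 43 (grid has 43 open cells total)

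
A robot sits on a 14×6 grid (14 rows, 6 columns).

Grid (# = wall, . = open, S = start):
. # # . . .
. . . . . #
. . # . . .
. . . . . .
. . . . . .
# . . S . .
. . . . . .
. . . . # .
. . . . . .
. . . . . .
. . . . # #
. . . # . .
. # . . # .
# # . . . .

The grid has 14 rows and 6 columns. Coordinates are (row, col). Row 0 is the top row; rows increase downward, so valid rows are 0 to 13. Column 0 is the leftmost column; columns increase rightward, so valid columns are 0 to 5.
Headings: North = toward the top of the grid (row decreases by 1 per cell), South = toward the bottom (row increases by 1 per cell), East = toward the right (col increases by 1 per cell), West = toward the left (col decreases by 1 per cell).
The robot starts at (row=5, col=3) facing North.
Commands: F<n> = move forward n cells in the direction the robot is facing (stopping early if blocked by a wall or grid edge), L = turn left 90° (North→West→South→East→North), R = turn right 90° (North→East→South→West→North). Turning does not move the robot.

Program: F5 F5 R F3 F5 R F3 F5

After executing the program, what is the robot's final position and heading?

Answer: Final position: (row=0, col=5), facing South

Derivation:
Start: (row=5, col=3), facing North
  F5: move forward 5, now at (row=0, col=3)
  F5: move forward 0/5 (blocked), now at (row=0, col=3)
  R: turn right, now facing East
  F3: move forward 2/3 (blocked), now at (row=0, col=5)
  F5: move forward 0/5 (blocked), now at (row=0, col=5)
  R: turn right, now facing South
  F3: move forward 0/3 (blocked), now at (row=0, col=5)
  F5: move forward 0/5 (blocked), now at (row=0, col=5)
Final: (row=0, col=5), facing South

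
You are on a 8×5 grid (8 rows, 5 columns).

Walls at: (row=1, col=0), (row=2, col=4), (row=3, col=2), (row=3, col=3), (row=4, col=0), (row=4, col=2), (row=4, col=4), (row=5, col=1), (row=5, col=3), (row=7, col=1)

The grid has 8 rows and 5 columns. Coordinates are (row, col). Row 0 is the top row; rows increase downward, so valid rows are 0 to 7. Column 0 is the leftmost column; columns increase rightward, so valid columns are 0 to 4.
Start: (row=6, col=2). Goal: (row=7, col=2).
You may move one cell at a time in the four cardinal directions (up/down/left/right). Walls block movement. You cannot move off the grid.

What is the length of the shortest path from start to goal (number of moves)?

Answer: Shortest path length: 1

Derivation:
BFS from (row=6, col=2) until reaching (row=7, col=2):
  Distance 0: (row=6, col=2)
  Distance 1: (row=5, col=2), (row=6, col=1), (row=6, col=3), (row=7, col=2)  <- goal reached here
One shortest path (1 moves): (row=6, col=2) -> (row=7, col=2)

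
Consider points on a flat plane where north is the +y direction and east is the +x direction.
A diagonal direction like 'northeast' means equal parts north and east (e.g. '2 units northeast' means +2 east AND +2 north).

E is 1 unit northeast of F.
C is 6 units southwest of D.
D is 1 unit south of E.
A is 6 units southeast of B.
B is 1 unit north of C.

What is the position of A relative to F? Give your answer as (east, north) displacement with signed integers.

Answer: A is at (east=1, north=-11) relative to F.

Derivation:
Place F at the origin (east=0, north=0).
  E is 1 unit northeast of F: delta (east=+1, north=+1); E at (east=1, north=1).
  D is 1 unit south of E: delta (east=+0, north=-1); D at (east=1, north=0).
  C is 6 units southwest of D: delta (east=-6, north=-6); C at (east=-5, north=-6).
  B is 1 unit north of C: delta (east=+0, north=+1); B at (east=-5, north=-5).
  A is 6 units southeast of B: delta (east=+6, north=-6); A at (east=1, north=-11).
Therefore A relative to F: (east=1, north=-11).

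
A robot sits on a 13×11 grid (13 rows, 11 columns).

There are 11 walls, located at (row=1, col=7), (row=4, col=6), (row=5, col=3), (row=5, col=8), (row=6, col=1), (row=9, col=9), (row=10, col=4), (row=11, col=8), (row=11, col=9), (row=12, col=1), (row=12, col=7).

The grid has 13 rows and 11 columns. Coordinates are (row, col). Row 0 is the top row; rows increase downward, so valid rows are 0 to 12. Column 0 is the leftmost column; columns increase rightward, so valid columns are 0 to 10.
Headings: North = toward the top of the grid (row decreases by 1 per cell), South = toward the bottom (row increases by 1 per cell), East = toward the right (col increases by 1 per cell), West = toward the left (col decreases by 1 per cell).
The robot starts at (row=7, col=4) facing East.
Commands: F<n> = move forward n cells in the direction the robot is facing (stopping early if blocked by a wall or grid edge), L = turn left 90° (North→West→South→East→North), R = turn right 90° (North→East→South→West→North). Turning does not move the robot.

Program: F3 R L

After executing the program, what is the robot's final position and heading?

Answer: Final position: (row=7, col=7), facing East

Derivation:
Start: (row=7, col=4), facing East
  F3: move forward 3, now at (row=7, col=7)
  R: turn right, now facing South
  L: turn left, now facing East
Final: (row=7, col=7), facing East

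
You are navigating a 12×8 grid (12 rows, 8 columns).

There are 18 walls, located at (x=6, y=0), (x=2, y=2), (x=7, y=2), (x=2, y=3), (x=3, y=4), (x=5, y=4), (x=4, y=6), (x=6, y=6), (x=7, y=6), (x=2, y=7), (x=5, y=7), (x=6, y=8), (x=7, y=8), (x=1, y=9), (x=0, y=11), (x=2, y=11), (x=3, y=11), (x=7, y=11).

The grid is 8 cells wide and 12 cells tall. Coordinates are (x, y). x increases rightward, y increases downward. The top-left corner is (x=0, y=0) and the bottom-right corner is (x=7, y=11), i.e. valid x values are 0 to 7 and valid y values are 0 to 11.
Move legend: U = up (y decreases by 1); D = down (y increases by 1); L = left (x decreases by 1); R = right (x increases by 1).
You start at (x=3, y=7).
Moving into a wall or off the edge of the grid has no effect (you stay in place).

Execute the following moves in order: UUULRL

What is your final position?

Start: (x=3, y=7)
  U (up): (x=3, y=7) -> (x=3, y=6)
  U (up): (x=3, y=6) -> (x=3, y=5)
  U (up): blocked, stay at (x=3, y=5)
  L (left): (x=3, y=5) -> (x=2, y=5)
  R (right): (x=2, y=5) -> (x=3, y=5)
  L (left): (x=3, y=5) -> (x=2, y=5)
Final: (x=2, y=5)

Answer: Final position: (x=2, y=5)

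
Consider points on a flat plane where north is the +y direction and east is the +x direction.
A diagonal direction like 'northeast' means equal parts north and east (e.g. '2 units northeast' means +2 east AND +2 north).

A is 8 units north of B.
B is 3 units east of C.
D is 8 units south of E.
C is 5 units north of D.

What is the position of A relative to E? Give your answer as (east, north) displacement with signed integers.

Answer: A is at (east=3, north=5) relative to E.

Derivation:
Place E at the origin (east=0, north=0).
  D is 8 units south of E: delta (east=+0, north=-8); D at (east=0, north=-8).
  C is 5 units north of D: delta (east=+0, north=+5); C at (east=0, north=-3).
  B is 3 units east of C: delta (east=+3, north=+0); B at (east=3, north=-3).
  A is 8 units north of B: delta (east=+0, north=+8); A at (east=3, north=5).
Therefore A relative to E: (east=3, north=5).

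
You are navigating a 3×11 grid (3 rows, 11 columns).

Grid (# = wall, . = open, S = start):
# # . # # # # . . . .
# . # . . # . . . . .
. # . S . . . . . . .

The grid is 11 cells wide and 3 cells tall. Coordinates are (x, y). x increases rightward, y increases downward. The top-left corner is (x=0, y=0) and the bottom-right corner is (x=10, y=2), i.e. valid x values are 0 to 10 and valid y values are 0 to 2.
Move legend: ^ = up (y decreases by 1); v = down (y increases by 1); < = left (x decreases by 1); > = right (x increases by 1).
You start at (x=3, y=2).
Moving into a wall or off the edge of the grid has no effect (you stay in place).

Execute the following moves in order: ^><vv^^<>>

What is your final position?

Start: (x=3, y=2)
  ^ (up): (x=3, y=2) -> (x=3, y=1)
  > (right): (x=3, y=1) -> (x=4, y=1)
  < (left): (x=4, y=1) -> (x=3, y=1)
  v (down): (x=3, y=1) -> (x=3, y=2)
  v (down): blocked, stay at (x=3, y=2)
  ^ (up): (x=3, y=2) -> (x=3, y=1)
  ^ (up): blocked, stay at (x=3, y=1)
  < (left): blocked, stay at (x=3, y=1)
  > (right): (x=3, y=1) -> (x=4, y=1)
  > (right): blocked, stay at (x=4, y=1)
Final: (x=4, y=1)

Answer: Final position: (x=4, y=1)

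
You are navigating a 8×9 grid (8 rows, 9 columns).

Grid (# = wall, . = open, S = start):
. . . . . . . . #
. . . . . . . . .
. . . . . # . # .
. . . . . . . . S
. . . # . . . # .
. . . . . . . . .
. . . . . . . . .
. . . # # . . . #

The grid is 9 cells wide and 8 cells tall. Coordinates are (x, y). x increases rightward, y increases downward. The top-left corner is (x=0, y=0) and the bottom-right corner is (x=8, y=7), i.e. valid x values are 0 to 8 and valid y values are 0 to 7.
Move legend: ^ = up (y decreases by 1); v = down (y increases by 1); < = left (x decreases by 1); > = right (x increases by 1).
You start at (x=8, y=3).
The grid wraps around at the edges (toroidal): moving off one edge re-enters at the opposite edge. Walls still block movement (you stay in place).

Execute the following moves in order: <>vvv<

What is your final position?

Answer: Final position: (x=7, y=6)

Derivation:
Start: (x=8, y=3)
  < (left): (x=8, y=3) -> (x=7, y=3)
  > (right): (x=7, y=3) -> (x=8, y=3)
  v (down): (x=8, y=3) -> (x=8, y=4)
  v (down): (x=8, y=4) -> (x=8, y=5)
  v (down): (x=8, y=5) -> (x=8, y=6)
  < (left): (x=8, y=6) -> (x=7, y=6)
Final: (x=7, y=6)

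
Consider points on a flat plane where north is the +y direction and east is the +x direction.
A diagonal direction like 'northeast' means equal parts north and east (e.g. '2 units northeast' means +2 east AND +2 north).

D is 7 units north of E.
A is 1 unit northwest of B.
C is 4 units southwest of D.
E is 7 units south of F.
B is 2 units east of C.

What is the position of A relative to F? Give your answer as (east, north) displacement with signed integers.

Answer: A is at (east=-3, north=-3) relative to F.

Derivation:
Place F at the origin (east=0, north=0).
  E is 7 units south of F: delta (east=+0, north=-7); E at (east=0, north=-7).
  D is 7 units north of E: delta (east=+0, north=+7); D at (east=0, north=0).
  C is 4 units southwest of D: delta (east=-4, north=-4); C at (east=-4, north=-4).
  B is 2 units east of C: delta (east=+2, north=+0); B at (east=-2, north=-4).
  A is 1 unit northwest of B: delta (east=-1, north=+1); A at (east=-3, north=-3).
Therefore A relative to F: (east=-3, north=-3).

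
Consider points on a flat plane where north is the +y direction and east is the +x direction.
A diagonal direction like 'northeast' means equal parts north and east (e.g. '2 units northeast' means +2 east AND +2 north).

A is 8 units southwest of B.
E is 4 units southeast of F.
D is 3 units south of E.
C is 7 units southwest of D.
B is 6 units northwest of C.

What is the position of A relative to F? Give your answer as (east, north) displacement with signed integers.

Answer: A is at (east=-17, north=-16) relative to F.

Derivation:
Place F at the origin (east=0, north=0).
  E is 4 units southeast of F: delta (east=+4, north=-4); E at (east=4, north=-4).
  D is 3 units south of E: delta (east=+0, north=-3); D at (east=4, north=-7).
  C is 7 units southwest of D: delta (east=-7, north=-7); C at (east=-3, north=-14).
  B is 6 units northwest of C: delta (east=-6, north=+6); B at (east=-9, north=-8).
  A is 8 units southwest of B: delta (east=-8, north=-8); A at (east=-17, north=-16).
Therefore A relative to F: (east=-17, north=-16).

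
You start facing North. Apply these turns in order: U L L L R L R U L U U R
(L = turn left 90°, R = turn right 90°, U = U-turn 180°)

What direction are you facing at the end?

Answer: Final heading: South

Derivation:
Start: North
  U (U-turn (180°)) -> South
  L (left (90° counter-clockwise)) -> East
  L (left (90° counter-clockwise)) -> North
  L (left (90° counter-clockwise)) -> West
  R (right (90° clockwise)) -> North
  L (left (90° counter-clockwise)) -> West
  R (right (90° clockwise)) -> North
  U (U-turn (180°)) -> South
  L (left (90° counter-clockwise)) -> East
  U (U-turn (180°)) -> West
  U (U-turn (180°)) -> East
  R (right (90° clockwise)) -> South
Final: South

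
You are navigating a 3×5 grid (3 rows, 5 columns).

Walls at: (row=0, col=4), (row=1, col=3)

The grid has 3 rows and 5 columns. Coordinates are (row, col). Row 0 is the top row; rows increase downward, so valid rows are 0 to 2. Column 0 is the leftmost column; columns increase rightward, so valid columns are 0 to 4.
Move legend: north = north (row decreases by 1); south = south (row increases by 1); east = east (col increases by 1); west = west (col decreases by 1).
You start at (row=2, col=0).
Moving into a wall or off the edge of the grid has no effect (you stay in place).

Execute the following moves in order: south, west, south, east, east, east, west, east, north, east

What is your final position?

Answer: Final position: (row=2, col=4)

Derivation:
Start: (row=2, col=0)
  south (south): blocked, stay at (row=2, col=0)
  west (west): blocked, stay at (row=2, col=0)
  south (south): blocked, stay at (row=2, col=0)
  east (east): (row=2, col=0) -> (row=2, col=1)
  east (east): (row=2, col=1) -> (row=2, col=2)
  east (east): (row=2, col=2) -> (row=2, col=3)
  west (west): (row=2, col=3) -> (row=2, col=2)
  east (east): (row=2, col=2) -> (row=2, col=3)
  north (north): blocked, stay at (row=2, col=3)
  east (east): (row=2, col=3) -> (row=2, col=4)
Final: (row=2, col=4)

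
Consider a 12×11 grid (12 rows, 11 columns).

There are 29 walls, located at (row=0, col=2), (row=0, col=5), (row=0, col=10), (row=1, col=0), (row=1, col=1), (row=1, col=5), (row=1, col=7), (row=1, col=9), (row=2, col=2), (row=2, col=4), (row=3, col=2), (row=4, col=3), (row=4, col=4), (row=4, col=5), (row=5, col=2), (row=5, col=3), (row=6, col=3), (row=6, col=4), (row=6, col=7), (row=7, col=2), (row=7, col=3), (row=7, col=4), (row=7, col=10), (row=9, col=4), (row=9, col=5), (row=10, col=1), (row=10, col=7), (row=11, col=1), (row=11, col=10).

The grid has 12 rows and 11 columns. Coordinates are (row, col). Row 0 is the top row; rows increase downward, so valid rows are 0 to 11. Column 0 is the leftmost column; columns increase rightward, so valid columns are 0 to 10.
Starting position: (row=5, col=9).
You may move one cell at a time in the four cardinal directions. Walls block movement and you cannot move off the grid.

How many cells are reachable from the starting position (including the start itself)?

BFS flood-fill from (row=5, col=9):
  Distance 0: (row=5, col=9)
  Distance 1: (row=4, col=9), (row=5, col=8), (row=5, col=10), (row=6, col=9)
  Distance 2: (row=3, col=9), (row=4, col=8), (row=4, col=10), (row=5, col=7), (row=6, col=8), (row=6, col=10), (row=7, col=9)
  Distance 3: (row=2, col=9), (row=3, col=8), (row=3, col=10), (row=4, col=7), (row=5, col=6), (row=7, col=8), (row=8, col=9)
  Distance 4: (row=2, col=8), (row=2, col=10), (row=3, col=7), (row=4, col=6), (row=5, col=5), (row=6, col=6), (row=7, col=7), (row=8, col=8), (row=8, col=10), (row=9, col=9)
  Distance 5: (row=1, col=8), (row=1, col=10), (row=2, col=7), (row=3, col=6), (row=5, col=4), (row=6, col=5), (row=7, col=6), (row=8, col=7), (row=9, col=8), (row=9, col=10), (row=10, col=9)
  Distance 6: (row=0, col=8), (row=2, col=6), (row=3, col=5), (row=7, col=5), (row=8, col=6), (row=9, col=7), (row=10, col=8), (row=10, col=10), (row=11, col=9)
  Distance 7: (row=0, col=7), (row=0, col=9), (row=1, col=6), (row=2, col=5), (row=3, col=4), (row=8, col=5), (row=9, col=6), (row=11, col=8)
  Distance 8: (row=0, col=6), (row=3, col=3), (row=8, col=4), (row=10, col=6), (row=11, col=7)
  Distance 9: (row=2, col=3), (row=8, col=3), (row=10, col=5), (row=11, col=6)
  Distance 10: (row=1, col=3), (row=8, col=2), (row=9, col=3), (row=10, col=4), (row=11, col=5)
  Distance 11: (row=0, col=3), (row=1, col=2), (row=1, col=4), (row=8, col=1), (row=9, col=2), (row=10, col=3), (row=11, col=4)
  Distance 12: (row=0, col=4), (row=7, col=1), (row=8, col=0), (row=9, col=1), (row=10, col=2), (row=11, col=3)
  Distance 13: (row=6, col=1), (row=7, col=0), (row=9, col=0), (row=11, col=2)
  Distance 14: (row=5, col=1), (row=6, col=0), (row=6, col=2), (row=10, col=0)
  Distance 15: (row=4, col=1), (row=5, col=0), (row=11, col=0)
  Distance 16: (row=3, col=1), (row=4, col=0), (row=4, col=2)
  Distance 17: (row=2, col=1), (row=3, col=0)
  Distance 18: (row=2, col=0)
Total reachable: 101 (grid has 103 open cells total)

Answer: Reachable cells: 101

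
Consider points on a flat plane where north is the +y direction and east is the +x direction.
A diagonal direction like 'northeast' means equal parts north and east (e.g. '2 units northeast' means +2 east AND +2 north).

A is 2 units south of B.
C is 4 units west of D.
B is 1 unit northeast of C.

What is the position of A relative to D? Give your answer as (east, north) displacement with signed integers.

Place D at the origin (east=0, north=0).
  C is 4 units west of D: delta (east=-4, north=+0); C at (east=-4, north=0).
  B is 1 unit northeast of C: delta (east=+1, north=+1); B at (east=-3, north=1).
  A is 2 units south of B: delta (east=+0, north=-2); A at (east=-3, north=-1).
Therefore A relative to D: (east=-3, north=-1).

Answer: A is at (east=-3, north=-1) relative to D.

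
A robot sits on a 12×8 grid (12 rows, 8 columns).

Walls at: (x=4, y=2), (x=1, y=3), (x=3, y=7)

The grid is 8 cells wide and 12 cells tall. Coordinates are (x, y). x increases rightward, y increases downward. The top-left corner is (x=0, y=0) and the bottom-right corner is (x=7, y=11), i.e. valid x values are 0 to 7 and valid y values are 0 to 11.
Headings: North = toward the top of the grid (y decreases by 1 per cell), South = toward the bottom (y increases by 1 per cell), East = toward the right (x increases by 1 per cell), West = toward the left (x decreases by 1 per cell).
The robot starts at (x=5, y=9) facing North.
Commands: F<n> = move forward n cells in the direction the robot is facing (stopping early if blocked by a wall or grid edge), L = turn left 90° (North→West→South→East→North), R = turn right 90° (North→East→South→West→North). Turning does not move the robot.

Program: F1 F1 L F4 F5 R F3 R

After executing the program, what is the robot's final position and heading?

Answer: Final position: (x=4, y=4), facing East

Derivation:
Start: (x=5, y=9), facing North
  F1: move forward 1, now at (x=5, y=8)
  F1: move forward 1, now at (x=5, y=7)
  L: turn left, now facing West
  F4: move forward 1/4 (blocked), now at (x=4, y=7)
  F5: move forward 0/5 (blocked), now at (x=4, y=7)
  R: turn right, now facing North
  F3: move forward 3, now at (x=4, y=4)
  R: turn right, now facing East
Final: (x=4, y=4), facing East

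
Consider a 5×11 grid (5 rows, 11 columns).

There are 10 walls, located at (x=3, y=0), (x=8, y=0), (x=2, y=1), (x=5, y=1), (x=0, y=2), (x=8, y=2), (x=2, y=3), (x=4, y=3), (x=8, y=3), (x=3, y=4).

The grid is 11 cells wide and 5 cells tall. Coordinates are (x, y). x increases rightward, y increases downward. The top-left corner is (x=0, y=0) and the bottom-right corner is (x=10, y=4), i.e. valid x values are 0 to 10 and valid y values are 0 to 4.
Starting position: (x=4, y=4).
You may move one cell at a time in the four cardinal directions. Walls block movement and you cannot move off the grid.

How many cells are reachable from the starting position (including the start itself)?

BFS flood-fill from (x=4, y=4):
  Distance 0: (x=4, y=4)
  Distance 1: (x=5, y=4)
  Distance 2: (x=5, y=3), (x=6, y=4)
  Distance 3: (x=5, y=2), (x=6, y=3), (x=7, y=4)
  Distance 4: (x=4, y=2), (x=6, y=2), (x=7, y=3), (x=8, y=4)
  Distance 5: (x=4, y=1), (x=6, y=1), (x=3, y=2), (x=7, y=2), (x=9, y=4)
  Distance 6: (x=4, y=0), (x=6, y=0), (x=3, y=1), (x=7, y=1), (x=2, y=2), (x=3, y=3), (x=9, y=3), (x=10, y=4)
  Distance 7: (x=5, y=0), (x=7, y=0), (x=8, y=1), (x=1, y=2), (x=9, y=2), (x=10, y=3)
  Distance 8: (x=1, y=1), (x=9, y=1), (x=10, y=2), (x=1, y=3)
  Distance 9: (x=1, y=0), (x=9, y=0), (x=0, y=1), (x=10, y=1), (x=0, y=3), (x=1, y=4)
  Distance 10: (x=0, y=0), (x=2, y=0), (x=10, y=0), (x=0, y=4), (x=2, y=4)
Total reachable: 45 (grid has 45 open cells total)

Answer: Reachable cells: 45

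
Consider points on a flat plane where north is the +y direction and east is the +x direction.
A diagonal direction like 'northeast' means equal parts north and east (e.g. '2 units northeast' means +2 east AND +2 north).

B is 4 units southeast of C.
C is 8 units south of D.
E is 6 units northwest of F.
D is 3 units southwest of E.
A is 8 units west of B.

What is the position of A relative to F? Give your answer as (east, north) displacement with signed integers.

Place F at the origin (east=0, north=0).
  E is 6 units northwest of F: delta (east=-6, north=+6); E at (east=-6, north=6).
  D is 3 units southwest of E: delta (east=-3, north=-3); D at (east=-9, north=3).
  C is 8 units south of D: delta (east=+0, north=-8); C at (east=-9, north=-5).
  B is 4 units southeast of C: delta (east=+4, north=-4); B at (east=-5, north=-9).
  A is 8 units west of B: delta (east=-8, north=+0); A at (east=-13, north=-9).
Therefore A relative to F: (east=-13, north=-9).

Answer: A is at (east=-13, north=-9) relative to F.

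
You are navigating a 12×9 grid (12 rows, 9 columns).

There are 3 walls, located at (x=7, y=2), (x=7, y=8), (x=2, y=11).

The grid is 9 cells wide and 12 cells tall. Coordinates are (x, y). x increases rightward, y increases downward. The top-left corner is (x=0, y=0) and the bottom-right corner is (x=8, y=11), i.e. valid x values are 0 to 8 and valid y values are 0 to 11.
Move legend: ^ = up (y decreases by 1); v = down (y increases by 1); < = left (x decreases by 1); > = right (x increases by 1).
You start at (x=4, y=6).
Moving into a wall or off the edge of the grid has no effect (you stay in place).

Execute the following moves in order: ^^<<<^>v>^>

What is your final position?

Answer: Final position: (x=4, y=3)

Derivation:
Start: (x=4, y=6)
  ^ (up): (x=4, y=6) -> (x=4, y=5)
  ^ (up): (x=4, y=5) -> (x=4, y=4)
  < (left): (x=4, y=4) -> (x=3, y=4)
  < (left): (x=3, y=4) -> (x=2, y=4)
  < (left): (x=2, y=4) -> (x=1, y=4)
  ^ (up): (x=1, y=4) -> (x=1, y=3)
  > (right): (x=1, y=3) -> (x=2, y=3)
  v (down): (x=2, y=3) -> (x=2, y=4)
  > (right): (x=2, y=4) -> (x=3, y=4)
  ^ (up): (x=3, y=4) -> (x=3, y=3)
  > (right): (x=3, y=3) -> (x=4, y=3)
Final: (x=4, y=3)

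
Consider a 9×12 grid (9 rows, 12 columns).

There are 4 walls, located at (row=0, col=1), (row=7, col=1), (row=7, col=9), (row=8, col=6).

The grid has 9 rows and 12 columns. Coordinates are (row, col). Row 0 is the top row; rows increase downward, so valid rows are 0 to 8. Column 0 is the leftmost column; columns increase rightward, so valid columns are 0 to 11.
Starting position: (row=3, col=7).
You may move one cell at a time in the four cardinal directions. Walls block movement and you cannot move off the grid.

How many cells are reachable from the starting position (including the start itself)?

Answer: Reachable cells: 104

Derivation:
BFS flood-fill from (row=3, col=7):
  Distance 0: (row=3, col=7)
  Distance 1: (row=2, col=7), (row=3, col=6), (row=3, col=8), (row=4, col=7)
  Distance 2: (row=1, col=7), (row=2, col=6), (row=2, col=8), (row=3, col=5), (row=3, col=9), (row=4, col=6), (row=4, col=8), (row=5, col=7)
  Distance 3: (row=0, col=7), (row=1, col=6), (row=1, col=8), (row=2, col=5), (row=2, col=9), (row=3, col=4), (row=3, col=10), (row=4, col=5), (row=4, col=9), (row=5, col=6), (row=5, col=8), (row=6, col=7)
  Distance 4: (row=0, col=6), (row=0, col=8), (row=1, col=5), (row=1, col=9), (row=2, col=4), (row=2, col=10), (row=3, col=3), (row=3, col=11), (row=4, col=4), (row=4, col=10), (row=5, col=5), (row=5, col=9), (row=6, col=6), (row=6, col=8), (row=7, col=7)
  Distance 5: (row=0, col=5), (row=0, col=9), (row=1, col=4), (row=1, col=10), (row=2, col=3), (row=2, col=11), (row=3, col=2), (row=4, col=3), (row=4, col=11), (row=5, col=4), (row=5, col=10), (row=6, col=5), (row=6, col=9), (row=7, col=6), (row=7, col=8), (row=8, col=7)
  Distance 6: (row=0, col=4), (row=0, col=10), (row=1, col=3), (row=1, col=11), (row=2, col=2), (row=3, col=1), (row=4, col=2), (row=5, col=3), (row=5, col=11), (row=6, col=4), (row=6, col=10), (row=7, col=5), (row=8, col=8)
  Distance 7: (row=0, col=3), (row=0, col=11), (row=1, col=2), (row=2, col=1), (row=3, col=0), (row=4, col=1), (row=5, col=2), (row=6, col=3), (row=6, col=11), (row=7, col=4), (row=7, col=10), (row=8, col=5), (row=8, col=9)
  Distance 8: (row=0, col=2), (row=1, col=1), (row=2, col=0), (row=4, col=0), (row=5, col=1), (row=6, col=2), (row=7, col=3), (row=7, col=11), (row=8, col=4), (row=8, col=10)
  Distance 9: (row=1, col=0), (row=5, col=0), (row=6, col=1), (row=7, col=2), (row=8, col=3), (row=8, col=11)
  Distance 10: (row=0, col=0), (row=6, col=0), (row=8, col=2)
  Distance 11: (row=7, col=0), (row=8, col=1)
  Distance 12: (row=8, col=0)
Total reachable: 104 (grid has 104 open cells total)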